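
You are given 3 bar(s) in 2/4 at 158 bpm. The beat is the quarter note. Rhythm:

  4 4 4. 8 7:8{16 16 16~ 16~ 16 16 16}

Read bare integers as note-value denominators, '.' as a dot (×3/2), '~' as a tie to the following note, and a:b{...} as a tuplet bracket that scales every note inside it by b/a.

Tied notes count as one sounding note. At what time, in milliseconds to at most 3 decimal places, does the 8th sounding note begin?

note 8 onset = 38/7b = 2061.483ms

1. 0.0ms @ 0 + 379.747ms (1)
2. 379.747ms @ 1 + 379.747ms (1)
3. 759.494ms @ 2 + 569.62ms (3/2)
4. 1329.114ms @ 7/2 + 189.873ms (1/2)
5. 1518.987ms @ 4 + 108.499ms (2/7)
6. 1627.486ms @ 30/7 + 108.499ms (2/7)
7. 1735.986ms @ 32/7 + 325.497ms (6/7)
8. 2061.483ms @ 38/7 + 108.499ms (2/7)
9. 2169.982ms @ 40/7 + 108.499ms (2/7)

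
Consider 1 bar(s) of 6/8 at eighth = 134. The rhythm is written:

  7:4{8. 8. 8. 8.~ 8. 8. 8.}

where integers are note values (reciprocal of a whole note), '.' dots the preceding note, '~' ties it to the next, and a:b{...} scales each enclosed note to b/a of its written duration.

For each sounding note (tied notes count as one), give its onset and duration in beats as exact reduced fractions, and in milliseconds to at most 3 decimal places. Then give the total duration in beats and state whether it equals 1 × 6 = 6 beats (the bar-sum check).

1) 0.0ms=0b +383.795ms=6/7b
2) 383.795ms=6/7b +383.795ms=6/7b
3) 767.591ms=12/7b +383.795ms=6/7b
4) 1151.386ms=18/7b +767.591ms=12/7b
5) 1918.977ms=30/7b +383.795ms=6/7b
6) 2302.772ms=36/7b +383.795ms=6/7b
Σ=6b of 6 (134bpm 6/8) — PASS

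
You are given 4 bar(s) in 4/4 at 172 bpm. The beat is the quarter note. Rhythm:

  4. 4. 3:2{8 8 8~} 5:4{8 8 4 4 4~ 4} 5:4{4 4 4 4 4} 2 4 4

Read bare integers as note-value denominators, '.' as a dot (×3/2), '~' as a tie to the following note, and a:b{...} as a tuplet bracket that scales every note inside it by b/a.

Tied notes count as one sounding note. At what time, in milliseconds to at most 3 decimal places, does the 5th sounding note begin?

1. 0.0ms @ 0 + 523.256ms (3/2)
2. 523.256ms @ 3/2 + 523.256ms (3/2)
3. 1046.512ms @ 3 + 116.279ms (1/3)
4. 1162.791ms @ 10/3 + 116.279ms (1/3)
5. 1279.07ms @ 11/3 + 255.814ms (11/15)
6. 1534.884ms @ 22/5 + 139.535ms (2/5)
7. 1674.419ms @ 24/5 + 279.07ms (4/5)
8. 1953.488ms @ 28/5 + 279.07ms (4/5)
9. 2232.558ms @ 32/5 + 558.14ms (8/5)
10. 2790.698ms @ 8 + 279.07ms (4/5)
11. 3069.767ms @ 44/5 + 279.07ms (4/5)
12. 3348.837ms @ 48/5 + 279.07ms (4/5)
13. 3627.907ms @ 52/5 + 279.07ms (4/5)
14. 3906.977ms @ 56/5 + 279.07ms (4/5)
15. 4186.047ms @ 12 + 697.674ms (2)
16. 4883.721ms @ 14 + 348.837ms (1)
17. 5232.558ms @ 15 + 348.837ms (1)

note 5 onset = 11/3b = 1279.07ms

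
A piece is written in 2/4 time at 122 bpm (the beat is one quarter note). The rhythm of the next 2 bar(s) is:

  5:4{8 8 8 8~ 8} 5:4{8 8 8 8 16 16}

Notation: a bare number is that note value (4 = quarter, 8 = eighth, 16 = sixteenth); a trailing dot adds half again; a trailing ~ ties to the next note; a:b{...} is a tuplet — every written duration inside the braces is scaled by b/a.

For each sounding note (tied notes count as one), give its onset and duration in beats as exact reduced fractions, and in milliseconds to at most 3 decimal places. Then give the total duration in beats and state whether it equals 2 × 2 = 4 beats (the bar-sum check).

1) 0.0ms=0b +196.721ms=2/5b
2) 196.721ms=2/5b +196.721ms=2/5b
3) 393.443ms=4/5b +196.721ms=2/5b
4) 590.164ms=6/5b +393.443ms=4/5b
5) 983.607ms=2b +196.721ms=2/5b
6) 1180.328ms=12/5b +196.721ms=2/5b
7) 1377.049ms=14/5b +196.721ms=2/5b
8) 1573.77ms=16/5b +196.721ms=2/5b
9) 1770.492ms=18/5b +98.361ms=1/5b
10) 1868.852ms=19/5b +98.361ms=1/5b
Σ=4b of 4 (122bpm 2/4) — PASS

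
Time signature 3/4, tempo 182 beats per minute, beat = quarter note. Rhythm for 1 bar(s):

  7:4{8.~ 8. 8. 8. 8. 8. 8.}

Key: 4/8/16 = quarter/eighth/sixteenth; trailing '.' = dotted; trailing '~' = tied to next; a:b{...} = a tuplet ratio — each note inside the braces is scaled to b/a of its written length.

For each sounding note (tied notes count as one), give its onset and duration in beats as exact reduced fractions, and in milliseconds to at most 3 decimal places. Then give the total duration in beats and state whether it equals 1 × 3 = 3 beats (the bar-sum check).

1) 0.0ms=0b +282.575ms=6/7b
2) 282.575ms=6/7b +141.287ms=3/7b
3) 423.862ms=9/7b +141.287ms=3/7b
4) 565.149ms=12/7b +141.287ms=3/7b
5) 706.436ms=15/7b +141.287ms=3/7b
6) 847.724ms=18/7b +141.287ms=3/7b
Σ=3b of 3 (182bpm 3/4) — PASS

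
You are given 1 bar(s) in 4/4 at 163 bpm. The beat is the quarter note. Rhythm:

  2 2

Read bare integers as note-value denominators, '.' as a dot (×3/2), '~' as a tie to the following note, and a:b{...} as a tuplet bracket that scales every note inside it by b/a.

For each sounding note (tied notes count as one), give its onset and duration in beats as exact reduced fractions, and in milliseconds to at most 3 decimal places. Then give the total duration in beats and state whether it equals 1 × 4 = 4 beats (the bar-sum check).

1) 0.0ms=0b +736.196ms=2b
2) 736.196ms=2b +736.196ms=2b
Σ=4b of 4 (163bpm 4/4) — PASS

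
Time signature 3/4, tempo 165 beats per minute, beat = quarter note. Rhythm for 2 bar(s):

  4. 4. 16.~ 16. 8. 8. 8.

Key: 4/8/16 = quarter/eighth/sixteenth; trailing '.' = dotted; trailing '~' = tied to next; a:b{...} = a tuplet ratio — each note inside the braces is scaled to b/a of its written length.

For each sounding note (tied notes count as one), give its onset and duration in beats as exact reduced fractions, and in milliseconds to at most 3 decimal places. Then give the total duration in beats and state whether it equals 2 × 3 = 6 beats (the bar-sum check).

1) 0.0ms=0b +545.455ms=3/2b
2) 545.455ms=3/2b +545.455ms=3/2b
3) 1090.909ms=3b +272.727ms=3/4b
4) 1363.636ms=15/4b +272.727ms=3/4b
5) 1636.364ms=9/2b +272.727ms=3/4b
6) 1909.091ms=21/4b +272.727ms=3/4b
Σ=6b of 6 (165bpm 3/4) — PASS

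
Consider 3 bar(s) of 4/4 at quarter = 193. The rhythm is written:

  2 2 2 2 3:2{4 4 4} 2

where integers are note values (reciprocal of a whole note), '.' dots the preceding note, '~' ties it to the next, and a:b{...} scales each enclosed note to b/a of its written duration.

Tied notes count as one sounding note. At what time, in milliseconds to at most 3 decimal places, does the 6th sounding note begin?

1. 0.0ms @ 0 + 621.762ms (2)
2. 621.762ms @ 2 + 621.762ms (2)
3. 1243.523ms @ 4 + 621.762ms (2)
4. 1865.285ms @ 6 + 621.762ms (2)
5. 2487.047ms @ 8 + 207.254ms (2/3)
6. 2694.301ms @ 26/3 + 207.254ms (2/3)
7. 2901.554ms @ 28/3 + 207.254ms (2/3)
8. 3108.808ms @ 10 + 621.762ms (2)

note 6 onset = 26/3b = 2694.301ms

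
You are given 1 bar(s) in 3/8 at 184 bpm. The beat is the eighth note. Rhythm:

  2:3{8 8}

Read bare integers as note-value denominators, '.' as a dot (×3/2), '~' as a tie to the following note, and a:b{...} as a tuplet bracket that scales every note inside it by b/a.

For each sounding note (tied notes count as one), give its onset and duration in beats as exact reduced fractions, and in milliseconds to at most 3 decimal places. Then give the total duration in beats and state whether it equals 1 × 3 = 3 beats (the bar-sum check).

1) 0.0ms=0b +489.13ms=3/2b
2) 489.13ms=3/2b +489.13ms=3/2b
Σ=3b of 3 (184bpm 3/8) — PASS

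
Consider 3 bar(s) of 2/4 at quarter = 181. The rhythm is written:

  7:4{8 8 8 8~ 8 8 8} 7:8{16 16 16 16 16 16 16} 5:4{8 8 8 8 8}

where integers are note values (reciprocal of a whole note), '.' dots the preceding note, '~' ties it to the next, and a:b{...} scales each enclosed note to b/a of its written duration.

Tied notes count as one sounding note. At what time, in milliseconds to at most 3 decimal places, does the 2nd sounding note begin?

1. 0.0ms @ 0 + 94.712ms (2/7)
2. 94.712ms @ 2/7 + 94.712ms (2/7)
3. 189.424ms @ 4/7 + 94.712ms (2/7)
4. 284.136ms @ 6/7 + 189.424ms (4/7)
5. 473.56ms @ 10/7 + 94.712ms (2/7)
6. 568.272ms @ 12/7 + 94.712ms (2/7)
7. 662.983ms @ 2 + 94.712ms (2/7)
8. 757.695ms @ 16/7 + 94.712ms (2/7)
9. 852.407ms @ 18/7 + 94.712ms (2/7)
10. 947.119ms @ 20/7 + 94.712ms (2/7)
11. 1041.831ms @ 22/7 + 94.712ms (2/7)
12. 1136.543ms @ 24/7 + 94.712ms (2/7)
13. 1231.255ms @ 26/7 + 94.712ms (2/7)
14. 1325.967ms @ 4 + 132.597ms (2/5)
15. 1458.564ms @ 22/5 + 132.597ms (2/5)
16. 1591.16ms @ 24/5 + 132.597ms (2/5)
17. 1723.757ms @ 26/5 + 132.597ms (2/5)
18. 1856.354ms @ 28/5 + 132.597ms (2/5)

note 2 onset = 2/7b = 94.712ms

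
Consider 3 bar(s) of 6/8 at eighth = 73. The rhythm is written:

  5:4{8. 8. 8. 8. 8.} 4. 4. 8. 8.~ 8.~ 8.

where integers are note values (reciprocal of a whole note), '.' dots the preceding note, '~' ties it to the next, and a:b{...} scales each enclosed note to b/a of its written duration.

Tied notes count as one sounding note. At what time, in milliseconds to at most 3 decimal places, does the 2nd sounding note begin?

note 2 onset = 6/5b = 986.301ms

1. 0.0ms @ 0 + 986.301ms (6/5)
2. 986.301ms @ 6/5 + 986.301ms (6/5)
3. 1972.603ms @ 12/5 + 986.301ms (6/5)
4. 2958.904ms @ 18/5 + 986.301ms (6/5)
5. 3945.205ms @ 24/5 + 986.301ms (6/5)
6. 4931.507ms @ 6 + 2465.753ms (3)
7. 7397.26ms @ 9 + 2465.753ms (3)
8. 9863.014ms @ 12 + 1232.877ms (3/2)
9. 11095.89ms @ 27/2 + 3698.63ms (9/2)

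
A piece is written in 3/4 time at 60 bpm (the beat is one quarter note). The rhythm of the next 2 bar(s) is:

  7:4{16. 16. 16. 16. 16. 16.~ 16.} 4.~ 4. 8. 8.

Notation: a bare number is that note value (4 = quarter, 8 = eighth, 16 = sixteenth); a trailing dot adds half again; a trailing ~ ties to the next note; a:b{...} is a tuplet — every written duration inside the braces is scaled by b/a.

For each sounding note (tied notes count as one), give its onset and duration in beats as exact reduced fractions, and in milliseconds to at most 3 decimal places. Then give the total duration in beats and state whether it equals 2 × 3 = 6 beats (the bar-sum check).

1) 0.0ms=0b +214.286ms=3/14b
2) 214.286ms=3/14b +214.286ms=3/14b
3) 428.571ms=3/7b +214.286ms=3/14b
4) 642.857ms=9/14b +214.286ms=3/14b
5) 857.143ms=6/7b +214.286ms=3/14b
6) 1071.429ms=15/14b +428.571ms=3/7b
7) 1500.0ms=3/2b +3000.0ms=3b
8) 4500.0ms=9/2b +750.0ms=3/4b
9) 5250.0ms=21/4b +750.0ms=3/4b
Σ=6b of 6 (60bpm 3/4) — PASS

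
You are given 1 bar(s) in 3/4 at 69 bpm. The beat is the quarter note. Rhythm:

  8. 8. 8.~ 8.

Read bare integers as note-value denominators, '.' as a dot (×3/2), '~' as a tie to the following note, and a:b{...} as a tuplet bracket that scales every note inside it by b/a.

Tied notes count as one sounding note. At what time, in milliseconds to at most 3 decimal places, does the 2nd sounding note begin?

note 2 onset = 3/4b = 652.174ms

1. 0.0ms @ 0 + 652.174ms (3/4)
2. 652.174ms @ 3/4 + 652.174ms (3/4)
3. 1304.348ms @ 3/2 + 1304.348ms (3/2)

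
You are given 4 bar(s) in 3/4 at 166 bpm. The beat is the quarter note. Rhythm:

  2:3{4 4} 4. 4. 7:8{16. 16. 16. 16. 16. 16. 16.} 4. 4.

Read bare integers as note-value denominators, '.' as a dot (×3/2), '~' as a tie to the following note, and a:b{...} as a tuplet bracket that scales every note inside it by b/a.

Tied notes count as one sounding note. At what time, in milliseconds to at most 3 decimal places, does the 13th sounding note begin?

1. 0.0ms @ 0 + 542.169ms (3/2)
2. 542.169ms @ 3/2 + 542.169ms (3/2)
3. 1084.337ms @ 3 + 542.169ms (3/2)
4. 1626.506ms @ 9/2 + 542.169ms (3/2)
5. 2168.675ms @ 6 + 154.905ms (3/7)
6. 2323.58ms @ 45/7 + 154.905ms (3/7)
7. 2478.485ms @ 48/7 + 154.905ms (3/7)
8. 2633.391ms @ 51/7 + 154.905ms (3/7)
9. 2788.296ms @ 54/7 + 154.905ms (3/7)
10. 2943.201ms @ 57/7 + 154.905ms (3/7)
11. 3098.107ms @ 60/7 + 154.905ms (3/7)
12. 3253.012ms @ 9 + 542.169ms (3/2)
13. 3795.181ms @ 21/2 + 542.169ms (3/2)

note 13 onset = 21/2b = 3795.181ms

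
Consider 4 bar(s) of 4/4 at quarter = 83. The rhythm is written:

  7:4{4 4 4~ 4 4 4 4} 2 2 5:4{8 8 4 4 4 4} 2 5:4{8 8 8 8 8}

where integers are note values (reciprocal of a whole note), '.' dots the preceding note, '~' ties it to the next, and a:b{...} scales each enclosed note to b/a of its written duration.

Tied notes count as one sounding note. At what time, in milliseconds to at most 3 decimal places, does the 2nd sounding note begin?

1. 0.0ms @ 0 + 413.081ms (4/7)
2. 413.081ms @ 4/7 + 413.081ms (4/7)
3. 826.162ms @ 8/7 + 826.162ms (8/7)
4. 1652.324ms @ 16/7 + 413.081ms (4/7)
5. 2065.404ms @ 20/7 + 413.081ms (4/7)
6. 2478.485ms @ 24/7 + 413.081ms (4/7)
7. 2891.566ms @ 4 + 1445.783ms (2)
8. 4337.349ms @ 6 + 1445.783ms (2)
9. 5783.133ms @ 8 + 289.157ms (2/5)
10. 6072.289ms @ 42/5 + 289.157ms (2/5)
11. 6361.446ms @ 44/5 + 578.313ms (4/5)
12. 6939.759ms @ 48/5 + 578.313ms (4/5)
13. 7518.072ms @ 52/5 + 578.313ms (4/5)
14. 8096.386ms @ 56/5 + 578.313ms (4/5)
15. 8674.699ms @ 12 + 1445.783ms (2)
16. 10120.482ms @ 14 + 289.157ms (2/5)
17. 10409.639ms @ 72/5 + 289.157ms (2/5)
18. 10698.795ms @ 74/5 + 289.157ms (2/5)
19. 10987.952ms @ 76/5 + 289.157ms (2/5)
20. 11277.108ms @ 78/5 + 289.157ms (2/5)

note 2 onset = 4/7b = 413.081ms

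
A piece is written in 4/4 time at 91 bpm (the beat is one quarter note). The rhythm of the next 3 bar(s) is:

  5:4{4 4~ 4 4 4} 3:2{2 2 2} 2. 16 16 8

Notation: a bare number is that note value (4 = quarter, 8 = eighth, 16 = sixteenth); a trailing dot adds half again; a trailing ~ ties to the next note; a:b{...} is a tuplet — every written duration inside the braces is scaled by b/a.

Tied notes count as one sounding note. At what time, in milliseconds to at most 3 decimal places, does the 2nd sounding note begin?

note 2 onset = 4/5b = 527.473ms

1. 0.0ms @ 0 + 527.473ms (4/5)
2. 527.473ms @ 4/5 + 1054.945ms (8/5)
3. 1582.418ms @ 12/5 + 527.473ms (4/5)
4. 2109.89ms @ 16/5 + 527.473ms (4/5)
5. 2637.363ms @ 4 + 879.121ms (4/3)
6. 3516.484ms @ 16/3 + 879.121ms (4/3)
7. 4395.604ms @ 20/3 + 879.121ms (4/3)
8. 5274.725ms @ 8 + 1978.022ms (3)
9. 7252.747ms @ 11 + 164.835ms (1/4)
10. 7417.582ms @ 45/4 + 164.835ms (1/4)
11. 7582.418ms @ 23/2 + 329.67ms (1/2)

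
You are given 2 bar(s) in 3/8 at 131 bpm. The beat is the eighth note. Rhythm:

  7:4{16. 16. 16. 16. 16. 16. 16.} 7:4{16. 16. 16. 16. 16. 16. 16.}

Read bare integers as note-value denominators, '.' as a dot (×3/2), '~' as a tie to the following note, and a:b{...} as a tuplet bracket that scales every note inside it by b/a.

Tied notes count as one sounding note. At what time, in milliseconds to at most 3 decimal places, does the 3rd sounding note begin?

note 3 onset = 6/7b = 392.585ms

1. 0.0ms @ 0 + 196.292ms (3/7)
2. 196.292ms @ 3/7 + 196.292ms (3/7)
3. 392.585ms @ 6/7 + 196.292ms (3/7)
4. 588.877ms @ 9/7 + 196.292ms (3/7)
5. 785.169ms @ 12/7 + 196.292ms (3/7)
6. 981.461ms @ 15/7 + 196.292ms (3/7)
7. 1177.754ms @ 18/7 + 196.292ms (3/7)
8. 1374.046ms @ 3 + 196.292ms (3/7)
9. 1570.338ms @ 24/7 + 196.292ms (3/7)
10. 1766.63ms @ 27/7 + 196.292ms (3/7)
11. 1962.923ms @ 30/7 + 196.292ms (3/7)
12. 2159.215ms @ 33/7 + 196.292ms (3/7)
13. 2355.507ms @ 36/7 + 196.292ms (3/7)
14. 2551.799ms @ 39/7 + 196.292ms (3/7)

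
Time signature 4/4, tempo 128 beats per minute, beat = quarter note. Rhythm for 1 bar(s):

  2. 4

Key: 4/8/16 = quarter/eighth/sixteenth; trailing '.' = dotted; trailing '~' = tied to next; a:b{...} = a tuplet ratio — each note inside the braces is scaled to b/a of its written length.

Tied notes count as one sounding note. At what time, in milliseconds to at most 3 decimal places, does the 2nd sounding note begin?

note 2 onset = 3b = 1406.25ms

1. 0.0ms @ 0 + 1406.25ms (3)
2. 1406.25ms @ 3 + 468.75ms (1)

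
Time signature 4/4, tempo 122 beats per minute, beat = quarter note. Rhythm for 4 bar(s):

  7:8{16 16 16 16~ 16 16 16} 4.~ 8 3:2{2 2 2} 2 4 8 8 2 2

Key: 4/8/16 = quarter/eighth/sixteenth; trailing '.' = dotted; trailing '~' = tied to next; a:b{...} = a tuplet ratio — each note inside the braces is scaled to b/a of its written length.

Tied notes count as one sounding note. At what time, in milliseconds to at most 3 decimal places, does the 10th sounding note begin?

1. 0.0ms @ 0 + 140.515ms (2/7)
2. 140.515ms @ 2/7 + 140.515ms (2/7)
3. 281.03ms @ 4/7 + 140.515ms (2/7)
4. 421.546ms @ 6/7 + 281.03ms (4/7)
5. 702.576ms @ 10/7 + 140.515ms (2/7)
6. 843.091ms @ 12/7 + 140.515ms (2/7)
7. 983.607ms @ 2 + 983.607ms (2)
8. 1967.213ms @ 4 + 655.738ms (4/3)
9. 2622.951ms @ 16/3 + 655.738ms (4/3)
10. 3278.689ms @ 20/3 + 655.738ms (4/3)
11. 3934.426ms @ 8 + 983.607ms (2)
12. 4918.033ms @ 10 + 491.803ms (1)
13. 5409.836ms @ 11 + 245.902ms (1/2)
14. 5655.738ms @ 23/2 + 245.902ms (1/2)
15. 5901.639ms @ 12 + 983.607ms (2)
16. 6885.246ms @ 14 + 983.607ms (2)

note 10 onset = 20/3b = 3278.689ms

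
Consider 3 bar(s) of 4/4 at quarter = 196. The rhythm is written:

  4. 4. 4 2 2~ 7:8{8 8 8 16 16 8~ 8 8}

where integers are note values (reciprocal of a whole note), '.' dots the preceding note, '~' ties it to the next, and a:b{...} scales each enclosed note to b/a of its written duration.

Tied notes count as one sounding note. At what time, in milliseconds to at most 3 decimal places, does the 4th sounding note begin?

note 4 onset = 4b = 1224.49ms

1. 0.0ms @ 0 + 459.184ms (3/2)
2. 459.184ms @ 3/2 + 459.184ms (3/2)
3. 918.367ms @ 3 + 306.122ms (1)
4. 1224.49ms @ 4 + 612.245ms (2)
5. 1836.735ms @ 6 + 787.172ms (18/7)
6. 2623.907ms @ 60/7 + 174.927ms (4/7)
7. 2798.834ms @ 64/7 + 174.927ms (4/7)
8. 2973.761ms @ 68/7 + 87.464ms (2/7)
9. 3061.224ms @ 10 + 87.464ms (2/7)
10. 3148.688ms @ 72/7 + 349.854ms (8/7)
11. 3498.542ms @ 80/7 + 174.927ms (4/7)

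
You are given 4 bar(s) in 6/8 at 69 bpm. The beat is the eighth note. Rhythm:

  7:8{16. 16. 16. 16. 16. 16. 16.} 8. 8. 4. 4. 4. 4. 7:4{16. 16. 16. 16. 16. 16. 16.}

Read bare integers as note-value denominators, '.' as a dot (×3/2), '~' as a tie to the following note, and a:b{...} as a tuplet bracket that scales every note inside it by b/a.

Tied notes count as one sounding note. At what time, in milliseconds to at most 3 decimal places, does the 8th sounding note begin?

note 8 onset = 6b = 5217.391ms

1. 0.0ms @ 0 + 745.342ms (6/7)
2. 745.342ms @ 6/7 + 745.342ms (6/7)
3. 1490.683ms @ 12/7 + 745.342ms (6/7)
4. 2236.025ms @ 18/7 + 745.342ms (6/7)
5. 2981.366ms @ 24/7 + 745.342ms (6/7)
6. 3726.708ms @ 30/7 + 745.342ms (6/7)
7. 4472.05ms @ 36/7 + 745.342ms (6/7)
8. 5217.391ms @ 6 + 1304.348ms (3/2)
9. 6521.739ms @ 15/2 + 1304.348ms (3/2)
10. 7826.087ms @ 9 + 2608.696ms (3)
11. 10434.783ms @ 12 + 2608.696ms (3)
12. 13043.478ms @ 15 + 2608.696ms (3)
13. 15652.174ms @ 18 + 2608.696ms (3)
14. 18260.87ms @ 21 + 372.671ms (3/7)
15. 18633.54ms @ 150/7 + 372.671ms (3/7)
16. 19006.211ms @ 153/7 + 372.671ms (3/7)
17. 19378.882ms @ 156/7 + 372.671ms (3/7)
18. 19751.553ms @ 159/7 + 372.671ms (3/7)
19. 20124.224ms @ 162/7 + 372.671ms (3/7)
20. 20496.894ms @ 165/7 + 372.671ms (3/7)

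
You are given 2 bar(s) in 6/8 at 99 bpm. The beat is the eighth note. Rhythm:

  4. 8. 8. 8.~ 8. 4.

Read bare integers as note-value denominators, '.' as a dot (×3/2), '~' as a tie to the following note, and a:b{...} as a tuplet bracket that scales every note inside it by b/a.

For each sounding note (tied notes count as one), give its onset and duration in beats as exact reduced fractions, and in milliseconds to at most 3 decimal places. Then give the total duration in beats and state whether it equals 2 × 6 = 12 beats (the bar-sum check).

1) 0.0ms=0b +1818.182ms=3b
2) 1818.182ms=3b +909.091ms=3/2b
3) 2727.273ms=9/2b +909.091ms=3/2b
4) 3636.364ms=6b +1818.182ms=3b
5) 5454.545ms=9b +1818.182ms=3b
Σ=12b of 12 (99bpm 6/8) — PASS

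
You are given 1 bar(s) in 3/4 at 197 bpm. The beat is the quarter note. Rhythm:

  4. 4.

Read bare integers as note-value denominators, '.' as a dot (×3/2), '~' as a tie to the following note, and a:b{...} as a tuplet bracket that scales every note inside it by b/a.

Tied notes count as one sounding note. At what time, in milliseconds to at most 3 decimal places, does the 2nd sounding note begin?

1. 0.0ms @ 0 + 456.853ms (3/2)
2. 456.853ms @ 3/2 + 456.853ms (3/2)

note 2 onset = 3/2b = 456.853ms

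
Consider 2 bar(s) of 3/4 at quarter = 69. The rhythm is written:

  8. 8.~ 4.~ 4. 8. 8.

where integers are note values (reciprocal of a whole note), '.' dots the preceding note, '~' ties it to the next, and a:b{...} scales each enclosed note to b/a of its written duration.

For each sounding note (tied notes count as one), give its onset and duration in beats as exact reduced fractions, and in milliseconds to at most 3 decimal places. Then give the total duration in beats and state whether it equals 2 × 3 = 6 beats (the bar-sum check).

1) 0.0ms=0b +652.174ms=3/4b
2) 652.174ms=3/4b +3260.87ms=15/4b
3) 3913.043ms=9/2b +652.174ms=3/4b
4) 4565.217ms=21/4b +652.174ms=3/4b
Σ=6b of 6 (69bpm 3/4) — PASS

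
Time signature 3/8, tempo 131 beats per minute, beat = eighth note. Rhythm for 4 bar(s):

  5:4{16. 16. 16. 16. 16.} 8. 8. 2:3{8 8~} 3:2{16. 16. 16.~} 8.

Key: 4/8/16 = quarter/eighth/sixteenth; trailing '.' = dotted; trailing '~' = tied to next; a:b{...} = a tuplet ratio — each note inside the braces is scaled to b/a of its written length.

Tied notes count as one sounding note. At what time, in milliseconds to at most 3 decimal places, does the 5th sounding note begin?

note 5 onset = 12/5b = 1099.237ms

1. 0.0ms @ 0 + 274.809ms (3/5)
2. 274.809ms @ 3/5 + 274.809ms (3/5)
3. 549.618ms @ 6/5 + 274.809ms (3/5)
4. 824.427ms @ 9/5 + 274.809ms (3/5)
5. 1099.237ms @ 12/5 + 274.809ms (3/5)
6. 1374.046ms @ 3 + 687.023ms (3/2)
7. 2061.069ms @ 9/2 + 687.023ms (3/2)
8. 2748.092ms @ 6 + 687.023ms (3/2)
9. 3435.115ms @ 15/2 + 916.031ms (2)
10. 4351.145ms @ 19/2 + 229.008ms (1/2)
11. 4580.153ms @ 10 + 916.031ms (2)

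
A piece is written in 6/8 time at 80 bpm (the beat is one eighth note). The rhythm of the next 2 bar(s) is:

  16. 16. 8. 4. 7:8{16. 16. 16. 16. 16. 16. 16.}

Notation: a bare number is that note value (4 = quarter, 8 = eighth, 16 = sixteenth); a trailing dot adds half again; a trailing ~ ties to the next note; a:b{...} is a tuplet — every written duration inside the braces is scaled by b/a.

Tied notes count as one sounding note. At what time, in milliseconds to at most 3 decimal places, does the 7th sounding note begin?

1. 0.0ms @ 0 + 562.5ms (3/4)
2. 562.5ms @ 3/4 + 562.5ms (3/4)
3. 1125.0ms @ 3/2 + 1125.0ms (3/2)
4. 2250.0ms @ 3 + 2250.0ms (3)
5. 4500.0ms @ 6 + 642.857ms (6/7)
6. 5142.857ms @ 48/7 + 642.857ms (6/7)
7. 5785.714ms @ 54/7 + 642.857ms (6/7)
8. 6428.571ms @ 60/7 + 642.857ms (6/7)
9. 7071.429ms @ 66/7 + 642.857ms (6/7)
10. 7714.286ms @ 72/7 + 642.857ms (6/7)
11. 8357.143ms @ 78/7 + 642.857ms (6/7)

note 7 onset = 54/7b = 5785.714ms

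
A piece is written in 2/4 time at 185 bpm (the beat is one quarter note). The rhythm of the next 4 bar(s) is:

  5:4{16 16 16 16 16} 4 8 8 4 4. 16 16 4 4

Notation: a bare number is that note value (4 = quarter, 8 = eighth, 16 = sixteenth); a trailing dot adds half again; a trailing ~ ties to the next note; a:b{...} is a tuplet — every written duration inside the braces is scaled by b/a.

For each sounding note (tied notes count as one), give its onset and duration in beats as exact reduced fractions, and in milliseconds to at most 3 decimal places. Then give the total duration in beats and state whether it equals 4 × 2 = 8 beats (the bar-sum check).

1) 0.0ms=0b +64.865ms=1/5b
2) 64.865ms=1/5b +64.865ms=1/5b
3) 129.73ms=2/5b +64.865ms=1/5b
4) 194.595ms=3/5b +64.865ms=1/5b
5) 259.459ms=4/5b +64.865ms=1/5b
6) 324.324ms=1b +324.324ms=1b
7) 648.649ms=2b +162.162ms=1/2b
8) 810.811ms=5/2b +162.162ms=1/2b
9) 972.973ms=3b +324.324ms=1b
10) 1297.297ms=4b +486.486ms=3/2b
11) 1783.784ms=11/2b +81.081ms=1/4b
12) 1864.865ms=23/4b +81.081ms=1/4b
13) 1945.946ms=6b +324.324ms=1b
14) 2270.27ms=7b +324.324ms=1b
Σ=8b of 8 (185bpm 2/4) — PASS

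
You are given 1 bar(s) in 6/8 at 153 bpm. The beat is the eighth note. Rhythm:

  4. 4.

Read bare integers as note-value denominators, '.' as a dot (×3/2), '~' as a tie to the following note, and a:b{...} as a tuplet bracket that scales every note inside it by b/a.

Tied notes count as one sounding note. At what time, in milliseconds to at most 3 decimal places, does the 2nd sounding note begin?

1. 0.0ms @ 0 + 1176.471ms (3)
2. 1176.471ms @ 3 + 1176.471ms (3)

note 2 onset = 3b = 1176.471ms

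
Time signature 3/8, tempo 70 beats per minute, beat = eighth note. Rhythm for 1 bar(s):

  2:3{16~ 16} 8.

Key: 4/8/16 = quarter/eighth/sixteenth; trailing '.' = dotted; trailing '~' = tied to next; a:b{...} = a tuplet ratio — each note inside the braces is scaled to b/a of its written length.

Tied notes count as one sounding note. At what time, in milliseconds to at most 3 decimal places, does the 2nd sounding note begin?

note 2 onset = 3/2b = 1285.714ms

1. 0.0ms @ 0 + 1285.714ms (3/2)
2. 1285.714ms @ 3/2 + 1285.714ms (3/2)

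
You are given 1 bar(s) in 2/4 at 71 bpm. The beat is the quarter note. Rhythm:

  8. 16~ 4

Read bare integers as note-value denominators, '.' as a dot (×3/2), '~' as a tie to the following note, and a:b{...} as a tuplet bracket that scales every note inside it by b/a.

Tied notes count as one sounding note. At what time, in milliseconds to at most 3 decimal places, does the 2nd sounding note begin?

1. 0.0ms @ 0 + 633.803ms (3/4)
2. 633.803ms @ 3/4 + 1056.338ms (5/4)

note 2 onset = 3/4b = 633.803ms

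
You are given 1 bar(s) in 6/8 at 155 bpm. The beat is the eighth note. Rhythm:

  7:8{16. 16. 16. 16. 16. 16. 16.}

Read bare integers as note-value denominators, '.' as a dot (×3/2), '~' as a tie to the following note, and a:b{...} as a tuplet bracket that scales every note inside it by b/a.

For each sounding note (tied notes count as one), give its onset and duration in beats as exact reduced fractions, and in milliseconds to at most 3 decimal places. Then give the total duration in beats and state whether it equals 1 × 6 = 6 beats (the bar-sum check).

1) 0.0ms=0b +331.797ms=6/7b
2) 331.797ms=6/7b +331.797ms=6/7b
3) 663.594ms=12/7b +331.797ms=6/7b
4) 995.392ms=18/7b +331.797ms=6/7b
5) 1327.189ms=24/7b +331.797ms=6/7b
6) 1658.986ms=30/7b +331.797ms=6/7b
7) 1990.783ms=36/7b +331.797ms=6/7b
Σ=6b of 6 (155bpm 6/8) — PASS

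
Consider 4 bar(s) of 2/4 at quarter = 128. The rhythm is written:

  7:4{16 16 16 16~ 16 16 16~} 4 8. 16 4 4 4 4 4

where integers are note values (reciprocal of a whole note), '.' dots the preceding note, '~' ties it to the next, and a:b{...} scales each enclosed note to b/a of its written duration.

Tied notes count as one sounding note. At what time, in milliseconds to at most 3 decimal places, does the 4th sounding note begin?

1. 0.0ms @ 0 + 66.964ms (1/7)
2. 66.964ms @ 1/7 + 66.964ms (1/7)
3. 133.929ms @ 2/7 + 66.964ms (1/7)
4. 200.893ms @ 3/7 + 133.929ms (2/7)
5. 334.821ms @ 5/7 + 66.964ms (1/7)
6. 401.786ms @ 6/7 + 535.714ms (8/7)
7. 937.5ms @ 2 + 351.562ms (3/4)
8. 1289.062ms @ 11/4 + 117.188ms (1/4)
9. 1406.25ms @ 3 + 468.75ms (1)
10. 1875.0ms @ 4 + 468.75ms (1)
11. 2343.75ms @ 5 + 468.75ms (1)
12. 2812.5ms @ 6 + 468.75ms (1)
13. 3281.25ms @ 7 + 468.75ms (1)

note 4 onset = 3/7b = 200.893ms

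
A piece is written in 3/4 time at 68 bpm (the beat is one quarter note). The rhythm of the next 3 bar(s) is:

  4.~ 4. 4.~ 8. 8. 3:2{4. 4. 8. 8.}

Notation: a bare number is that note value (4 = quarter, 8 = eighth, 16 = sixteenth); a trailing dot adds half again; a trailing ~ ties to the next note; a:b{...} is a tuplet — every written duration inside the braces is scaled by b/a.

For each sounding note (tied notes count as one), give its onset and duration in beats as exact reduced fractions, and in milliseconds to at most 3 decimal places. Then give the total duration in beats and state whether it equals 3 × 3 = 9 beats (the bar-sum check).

1) 0.0ms=0b +2647.059ms=3b
2) 2647.059ms=3b +1985.294ms=9/4b
3) 4632.353ms=21/4b +661.765ms=3/4b
4) 5294.118ms=6b +882.353ms=1b
5) 6176.471ms=7b +882.353ms=1b
6) 7058.824ms=8b +441.176ms=1/2b
7) 7500.0ms=17/2b +441.176ms=1/2b
Σ=9b of 9 (68bpm 3/4) — PASS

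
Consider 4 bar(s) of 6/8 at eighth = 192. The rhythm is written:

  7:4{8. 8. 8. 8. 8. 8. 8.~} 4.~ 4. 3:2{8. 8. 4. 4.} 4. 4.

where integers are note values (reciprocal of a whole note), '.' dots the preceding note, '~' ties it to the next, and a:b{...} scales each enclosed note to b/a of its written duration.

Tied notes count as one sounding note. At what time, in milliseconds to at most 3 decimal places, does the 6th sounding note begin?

note 6 onset = 30/7b = 1339.286ms

1. 0.0ms @ 0 + 267.857ms (6/7)
2. 267.857ms @ 6/7 + 267.857ms (6/7)
3. 535.714ms @ 12/7 + 267.857ms (6/7)
4. 803.571ms @ 18/7 + 267.857ms (6/7)
5. 1071.429ms @ 24/7 + 267.857ms (6/7)
6. 1339.286ms @ 30/7 + 267.857ms (6/7)
7. 1607.143ms @ 36/7 + 2142.857ms (48/7)
8. 3750.0ms @ 12 + 312.5ms (1)
9. 4062.5ms @ 13 + 312.5ms (1)
10. 4375.0ms @ 14 + 625.0ms (2)
11. 5000.0ms @ 16 + 625.0ms (2)
12. 5625.0ms @ 18 + 937.5ms (3)
13. 6562.5ms @ 21 + 937.5ms (3)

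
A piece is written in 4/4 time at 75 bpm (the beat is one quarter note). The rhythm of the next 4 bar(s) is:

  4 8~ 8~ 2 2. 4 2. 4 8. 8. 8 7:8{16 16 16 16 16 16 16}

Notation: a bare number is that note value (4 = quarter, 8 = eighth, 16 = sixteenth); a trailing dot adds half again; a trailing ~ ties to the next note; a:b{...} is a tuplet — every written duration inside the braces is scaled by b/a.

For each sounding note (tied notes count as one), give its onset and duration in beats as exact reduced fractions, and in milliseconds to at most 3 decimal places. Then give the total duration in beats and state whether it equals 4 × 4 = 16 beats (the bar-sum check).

1) 0.0ms=0b +800.0ms=1b
2) 800.0ms=1b +2400.0ms=3b
3) 3200.0ms=4b +2400.0ms=3b
4) 5600.0ms=7b +800.0ms=1b
5) 6400.0ms=8b +2400.0ms=3b
6) 8800.0ms=11b +800.0ms=1b
7) 9600.0ms=12b +600.0ms=3/4b
8) 10200.0ms=51/4b +600.0ms=3/4b
9) 10800.0ms=27/2b +400.0ms=1/2b
10) 11200.0ms=14b +228.571ms=2/7b
11) 11428.571ms=100/7b +228.571ms=2/7b
12) 11657.143ms=102/7b +228.571ms=2/7b
13) 11885.714ms=104/7b +228.571ms=2/7b
14) 12114.286ms=106/7b +228.571ms=2/7b
15) 12342.857ms=108/7b +228.571ms=2/7b
16) 12571.429ms=110/7b +228.571ms=2/7b
Σ=16b of 16 (75bpm 4/4) — PASS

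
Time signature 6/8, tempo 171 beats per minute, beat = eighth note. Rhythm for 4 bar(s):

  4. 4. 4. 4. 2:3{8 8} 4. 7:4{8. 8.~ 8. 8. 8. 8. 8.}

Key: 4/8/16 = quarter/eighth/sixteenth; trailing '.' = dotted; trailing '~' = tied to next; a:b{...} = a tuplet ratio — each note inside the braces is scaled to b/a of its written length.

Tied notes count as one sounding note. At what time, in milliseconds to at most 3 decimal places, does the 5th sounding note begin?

note 5 onset = 12b = 4210.526ms

1. 0.0ms @ 0 + 1052.632ms (3)
2. 1052.632ms @ 3 + 1052.632ms (3)
3. 2105.263ms @ 6 + 1052.632ms (3)
4. 3157.895ms @ 9 + 1052.632ms (3)
5. 4210.526ms @ 12 + 526.316ms (3/2)
6. 4736.842ms @ 27/2 + 526.316ms (3/2)
7. 5263.158ms @ 15 + 1052.632ms (3)
8. 6315.789ms @ 18 + 300.752ms (6/7)
9. 6616.541ms @ 132/7 + 601.504ms (12/7)
10. 7218.045ms @ 144/7 + 300.752ms (6/7)
11. 7518.797ms @ 150/7 + 300.752ms (6/7)
12. 7819.549ms @ 156/7 + 300.752ms (6/7)
13. 8120.301ms @ 162/7 + 300.752ms (6/7)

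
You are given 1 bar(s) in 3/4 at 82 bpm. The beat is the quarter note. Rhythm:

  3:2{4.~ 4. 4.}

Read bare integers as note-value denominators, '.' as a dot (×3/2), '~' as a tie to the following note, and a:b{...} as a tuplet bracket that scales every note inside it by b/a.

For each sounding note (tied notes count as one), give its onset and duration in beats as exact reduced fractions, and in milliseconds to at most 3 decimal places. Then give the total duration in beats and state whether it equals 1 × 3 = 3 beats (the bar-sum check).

1) 0.0ms=0b +1463.415ms=2b
2) 1463.415ms=2b +731.707ms=1b
Σ=3b of 3 (82bpm 3/4) — PASS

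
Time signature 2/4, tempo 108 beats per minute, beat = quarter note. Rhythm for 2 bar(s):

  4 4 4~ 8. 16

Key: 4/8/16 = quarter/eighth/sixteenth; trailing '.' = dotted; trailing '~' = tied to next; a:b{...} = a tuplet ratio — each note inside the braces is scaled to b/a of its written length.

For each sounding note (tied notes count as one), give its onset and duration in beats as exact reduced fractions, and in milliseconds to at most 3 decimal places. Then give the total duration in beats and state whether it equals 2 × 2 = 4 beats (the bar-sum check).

1) 0.0ms=0b +555.556ms=1b
2) 555.556ms=1b +555.556ms=1b
3) 1111.111ms=2b +972.222ms=7/4b
4) 2083.333ms=15/4b +138.889ms=1/4b
Σ=4b of 4 (108bpm 2/4) — PASS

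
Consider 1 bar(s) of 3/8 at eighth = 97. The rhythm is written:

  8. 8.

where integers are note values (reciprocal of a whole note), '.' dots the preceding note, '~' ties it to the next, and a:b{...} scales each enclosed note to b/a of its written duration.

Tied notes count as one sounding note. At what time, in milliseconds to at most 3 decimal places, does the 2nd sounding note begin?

note 2 onset = 3/2b = 927.835ms

1. 0.0ms @ 0 + 927.835ms (3/2)
2. 927.835ms @ 3/2 + 927.835ms (3/2)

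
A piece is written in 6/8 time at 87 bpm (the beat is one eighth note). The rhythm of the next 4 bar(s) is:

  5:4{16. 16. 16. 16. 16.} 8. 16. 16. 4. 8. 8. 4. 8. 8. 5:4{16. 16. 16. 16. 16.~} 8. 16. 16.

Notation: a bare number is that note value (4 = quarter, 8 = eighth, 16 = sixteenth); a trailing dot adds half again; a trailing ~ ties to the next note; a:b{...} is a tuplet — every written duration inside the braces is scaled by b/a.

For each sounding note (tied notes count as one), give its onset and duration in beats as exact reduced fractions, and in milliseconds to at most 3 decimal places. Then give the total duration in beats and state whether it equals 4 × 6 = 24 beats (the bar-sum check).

1) 0.0ms=0b +413.793ms=3/5b
2) 413.793ms=3/5b +413.793ms=3/5b
3) 827.586ms=6/5b +413.793ms=3/5b
4) 1241.379ms=9/5b +413.793ms=3/5b
5) 1655.172ms=12/5b +413.793ms=3/5b
6) 2068.966ms=3b +1034.483ms=3/2b
7) 3103.448ms=9/2b +517.241ms=3/4b
8) 3620.69ms=21/4b +517.241ms=3/4b
9) 4137.931ms=6b +2068.966ms=3b
10) 6206.897ms=9b +1034.483ms=3/2b
11) 7241.379ms=21/2b +1034.483ms=3/2b
12) 8275.862ms=12b +2068.966ms=3b
13) 10344.828ms=15b +1034.483ms=3/2b
14) 11379.31ms=33/2b +1034.483ms=3/2b
15) 12413.793ms=18b +413.793ms=3/5b
16) 12827.586ms=93/5b +413.793ms=3/5b
17) 13241.379ms=96/5b +413.793ms=3/5b
18) 13655.172ms=99/5b +413.793ms=3/5b
19) 14068.966ms=102/5b +1448.276ms=21/10b
20) 15517.241ms=45/2b +517.241ms=3/4b
21) 16034.483ms=93/4b +517.241ms=3/4b
Σ=24b of 24 (87bpm 6/8) — PASS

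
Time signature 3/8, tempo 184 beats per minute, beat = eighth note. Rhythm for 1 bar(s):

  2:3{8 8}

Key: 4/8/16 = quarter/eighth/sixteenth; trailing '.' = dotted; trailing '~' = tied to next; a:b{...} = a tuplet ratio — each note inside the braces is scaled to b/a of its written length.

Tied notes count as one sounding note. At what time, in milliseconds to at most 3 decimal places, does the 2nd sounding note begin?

1. 0.0ms @ 0 + 489.13ms (3/2)
2. 489.13ms @ 3/2 + 489.13ms (3/2)

note 2 onset = 3/2b = 489.13ms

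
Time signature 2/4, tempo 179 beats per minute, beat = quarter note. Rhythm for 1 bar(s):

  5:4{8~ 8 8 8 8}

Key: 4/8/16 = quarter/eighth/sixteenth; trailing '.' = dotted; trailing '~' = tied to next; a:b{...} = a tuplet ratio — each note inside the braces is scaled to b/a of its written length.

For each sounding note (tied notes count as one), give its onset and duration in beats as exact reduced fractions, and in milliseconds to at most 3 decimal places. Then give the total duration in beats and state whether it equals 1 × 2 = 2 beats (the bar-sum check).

1) 0.0ms=0b +268.156ms=4/5b
2) 268.156ms=4/5b +134.078ms=2/5b
3) 402.235ms=6/5b +134.078ms=2/5b
4) 536.313ms=8/5b +134.078ms=2/5b
Σ=2b of 2 (179bpm 2/4) — PASS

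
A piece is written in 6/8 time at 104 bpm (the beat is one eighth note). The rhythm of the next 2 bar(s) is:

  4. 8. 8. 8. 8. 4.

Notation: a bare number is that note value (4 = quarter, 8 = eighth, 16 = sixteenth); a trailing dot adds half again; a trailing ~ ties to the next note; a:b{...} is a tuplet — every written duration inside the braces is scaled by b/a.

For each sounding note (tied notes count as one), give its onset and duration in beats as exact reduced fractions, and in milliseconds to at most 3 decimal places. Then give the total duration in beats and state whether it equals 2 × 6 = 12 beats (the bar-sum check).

1) 0.0ms=0b +1730.769ms=3b
2) 1730.769ms=3b +865.385ms=3/2b
3) 2596.154ms=9/2b +865.385ms=3/2b
4) 3461.538ms=6b +865.385ms=3/2b
5) 4326.923ms=15/2b +865.385ms=3/2b
6) 5192.308ms=9b +1730.769ms=3b
Σ=12b of 12 (104bpm 6/8) — PASS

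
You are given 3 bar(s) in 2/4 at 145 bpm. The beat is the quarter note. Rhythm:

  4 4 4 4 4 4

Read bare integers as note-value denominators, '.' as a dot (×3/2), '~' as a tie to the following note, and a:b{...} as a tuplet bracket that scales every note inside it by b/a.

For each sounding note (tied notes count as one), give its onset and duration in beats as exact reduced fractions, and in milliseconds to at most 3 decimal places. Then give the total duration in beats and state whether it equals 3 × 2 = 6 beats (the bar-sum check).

1) 0.0ms=0b +413.793ms=1b
2) 413.793ms=1b +413.793ms=1b
3) 827.586ms=2b +413.793ms=1b
4) 1241.379ms=3b +413.793ms=1b
5) 1655.172ms=4b +413.793ms=1b
6) 2068.966ms=5b +413.793ms=1b
Σ=6b of 6 (145bpm 2/4) — PASS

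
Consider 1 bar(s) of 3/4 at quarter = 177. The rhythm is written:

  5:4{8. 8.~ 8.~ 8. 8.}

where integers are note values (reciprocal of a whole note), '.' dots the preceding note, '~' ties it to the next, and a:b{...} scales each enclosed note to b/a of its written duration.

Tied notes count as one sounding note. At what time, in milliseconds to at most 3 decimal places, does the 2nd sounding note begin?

note 2 onset = 3/5b = 203.39ms

1. 0.0ms @ 0 + 203.39ms (3/5)
2. 203.39ms @ 3/5 + 610.169ms (9/5)
3. 813.559ms @ 12/5 + 203.39ms (3/5)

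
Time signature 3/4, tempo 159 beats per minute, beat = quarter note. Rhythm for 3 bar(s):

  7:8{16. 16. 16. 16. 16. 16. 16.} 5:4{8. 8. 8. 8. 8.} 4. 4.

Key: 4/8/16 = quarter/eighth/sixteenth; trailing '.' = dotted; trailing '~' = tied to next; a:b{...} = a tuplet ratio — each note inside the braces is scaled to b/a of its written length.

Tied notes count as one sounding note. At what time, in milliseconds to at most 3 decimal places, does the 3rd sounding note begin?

note 3 onset = 6/7b = 323.45ms

1. 0.0ms @ 0 + 161.725ms (3/7)
2. 161.725ms @ 3/7 + 161.725ms (3/7)
3. 323.45ms @ 6/7 + 161.725ms (3/7)
4. 485.175ms @ 9/7 + 161.725ms (3/7)
5. 646.9ms @ 12/7 + 161.725ms (3/7)
6. 808.625ms @ 15/7 + 161.725ms (3/7)
7. 970.35ms @ 18/7 + 161.725ms (3/7)
8. 1132.075ms @ 3 + 226.415ms (3/5)
9. 1358.491ms @ 18/5 + 226.415ms (3/5)
10. 1584.906ms @ 21/5 + 226.415ms (3/5)
11. 1811.321ms @ 24/5 + 226.415ms (3/5)
12. 2037.736ms @ 27/5 + 226.415ms (3/5)
13. 2264.151ms @ 6 + 566.038ms (3/2)
14. 2830.189ms @ 15/2 + 566.038ms (3/2)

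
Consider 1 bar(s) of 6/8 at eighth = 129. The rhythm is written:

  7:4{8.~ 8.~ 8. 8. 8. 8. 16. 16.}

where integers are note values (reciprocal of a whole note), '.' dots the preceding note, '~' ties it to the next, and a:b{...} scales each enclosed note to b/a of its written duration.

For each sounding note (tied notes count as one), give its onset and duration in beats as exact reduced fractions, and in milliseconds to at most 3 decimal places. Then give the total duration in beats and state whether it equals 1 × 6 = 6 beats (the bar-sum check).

1) 0.0ms=0b +1196.013ms=18/7b
2) 1196.013ms=18/7b +398.671ms=6/7b
3) 1594.684ms=24/7b +398.671ms=6/7b
4) 1993.355ms=30/7b +398.671ms=6/7b
5) 2392.027ms=36/7b +199.336ms=3/7b
6) 2591.362ms=39/7b +199.336ms=3/7b
Σ=6b of 6 (129bpm 6/8) — PASS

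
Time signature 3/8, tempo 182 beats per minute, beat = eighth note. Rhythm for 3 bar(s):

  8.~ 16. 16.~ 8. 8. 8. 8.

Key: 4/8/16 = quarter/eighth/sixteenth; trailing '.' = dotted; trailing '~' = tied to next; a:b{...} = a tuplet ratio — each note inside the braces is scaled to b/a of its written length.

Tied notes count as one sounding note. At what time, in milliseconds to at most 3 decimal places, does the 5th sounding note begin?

1. 0.0ms @ 0 + 741.758ms (9/4)
2. 741.758ms @ 9/4 + 741.758ms (9/4)
3. 1483.516ms @ 9/2 + 494.505ms (3/2)
4. 1978.022ms @ 6 + 494.505ms (3/2)
5. 2472.527ms @ 15/2 + 494.505ms (3/2)

note 5 onset = 15/2b = 2472.527ms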